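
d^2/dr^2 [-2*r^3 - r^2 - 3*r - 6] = -12*r - 2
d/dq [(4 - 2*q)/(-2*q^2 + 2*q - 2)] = (q^2 - q - (q - 2)*(2*q - 1) + 1)/(q^2 - q + 1)^2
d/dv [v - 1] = 1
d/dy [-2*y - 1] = -2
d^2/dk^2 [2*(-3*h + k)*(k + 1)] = 4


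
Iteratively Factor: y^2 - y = (y - 1)*(y)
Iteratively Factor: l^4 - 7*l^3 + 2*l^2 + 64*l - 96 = (l - 2)*(l^3 - 5*l^2 - 8*l + 48) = (l - 4)*(l - 2)*(l^2 - l - 12) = (l - 4)^2*(l - 2)*(l + 3)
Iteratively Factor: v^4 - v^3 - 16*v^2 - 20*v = (v + 2)*(v^3 - 3*v^2 - 10*v) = v*(v + 2)*(v^2 - 3*v - 10) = v*(v + 2)^2*(v - 5)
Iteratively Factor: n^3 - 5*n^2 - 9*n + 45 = (n + 3)*(n^2 - 8*n + 15) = (n - 3)*(n + 3)*(n - 5)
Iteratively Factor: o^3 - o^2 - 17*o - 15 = (o + 3)*(o^2 - 4*o - 5) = (o + 1)*(o + 3)*(o - 5)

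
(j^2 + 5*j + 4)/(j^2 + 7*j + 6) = (j + 4)/(j + 6)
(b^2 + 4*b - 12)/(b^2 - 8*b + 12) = (b + 6)/(b - 6)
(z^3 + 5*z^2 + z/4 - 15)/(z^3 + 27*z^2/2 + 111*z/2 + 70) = (z - 3/2)/(z + 7)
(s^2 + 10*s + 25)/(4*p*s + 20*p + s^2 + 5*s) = (s + 5)/(4*p + s)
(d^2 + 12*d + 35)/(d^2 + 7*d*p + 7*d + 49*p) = (d + 5)/(d + 7*p)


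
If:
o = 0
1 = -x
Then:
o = 0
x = -1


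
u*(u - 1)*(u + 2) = u^3 + u^2 - 2*u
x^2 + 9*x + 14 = (x + 2)*(x + 7)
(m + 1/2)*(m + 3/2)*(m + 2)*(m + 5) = m^4 + 9*m^3 + 99*m^2/4 + 101*m/4 + 15/2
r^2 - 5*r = r*(r - 5)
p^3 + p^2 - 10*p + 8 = (p - 2)*(p - 1)*(p + 4)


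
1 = 1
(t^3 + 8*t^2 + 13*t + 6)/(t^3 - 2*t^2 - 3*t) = (t^2 + 7*t + 6)/(t*(t - 3))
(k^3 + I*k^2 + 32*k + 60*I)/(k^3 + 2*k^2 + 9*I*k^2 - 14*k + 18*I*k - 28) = (k^2 - I*k + 30)/(k^2 + k*(2 + 7*I) + 14*I)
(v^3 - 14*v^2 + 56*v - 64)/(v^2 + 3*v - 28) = (v^2 - 10*v + 16)/(v + 7)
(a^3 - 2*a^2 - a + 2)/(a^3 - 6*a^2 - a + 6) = (a - 2)/(a - 6)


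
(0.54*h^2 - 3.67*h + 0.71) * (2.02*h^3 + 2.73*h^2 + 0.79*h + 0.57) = 1.0908*h^5 - 5.9392*h^4 - 8.1583*h^3 - 0.6532*h^2 - 1.531*h + 0.4047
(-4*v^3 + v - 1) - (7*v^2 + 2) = -4*v^3 - 7*v^2 + v - 3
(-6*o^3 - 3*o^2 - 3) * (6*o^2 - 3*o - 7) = -36*o^5 + 51*o^3 + 3*o^2 + 9*o + 21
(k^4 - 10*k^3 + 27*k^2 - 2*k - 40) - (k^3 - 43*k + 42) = k^4 - 11*k^3 + 27*k^2 + 41*k - 82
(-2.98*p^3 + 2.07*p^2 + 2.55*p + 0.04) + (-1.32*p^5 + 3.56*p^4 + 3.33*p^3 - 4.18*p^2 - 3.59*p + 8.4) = -1.32*p^5 + 3.56*p^4 + 0.35*p^3 - 2.11*p^2 - 1.04*p + 8.44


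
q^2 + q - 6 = (q - 2)*(q + 3)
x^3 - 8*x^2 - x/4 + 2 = (x - 8)*(x - 1/2)*(x + 1/2)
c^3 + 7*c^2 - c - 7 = (c - 1)*(c + 1)*(c + 7)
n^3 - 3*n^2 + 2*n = n*(n - 2)*(n - 1)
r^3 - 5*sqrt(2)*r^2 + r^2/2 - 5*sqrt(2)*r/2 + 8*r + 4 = (r + 1/2)*(r - 4*sqrt(2))*(r - sqrt(2))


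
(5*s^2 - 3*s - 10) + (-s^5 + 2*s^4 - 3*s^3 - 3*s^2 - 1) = -s^5 + 2*s^4 - 3*s^3 + 2*s^2 - 3*s - 11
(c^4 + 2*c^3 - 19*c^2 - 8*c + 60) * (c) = c^5 + 2*c^4 - 19*c^3 - 8*c^2 + 60*c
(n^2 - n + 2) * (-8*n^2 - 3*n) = -8*n^4 + 5*n^3 - 13*n^2 - 6*n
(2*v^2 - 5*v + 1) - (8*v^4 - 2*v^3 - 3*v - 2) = -8*v^4 + 2*v^3 + 2*v^2 - 2*v + 3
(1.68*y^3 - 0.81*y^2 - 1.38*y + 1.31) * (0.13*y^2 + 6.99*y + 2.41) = 0.2184*y^5 + 11.6379*y^4 - 1.7925*y^3 - 11.428*y^2 + 5.8311*y + 3.1571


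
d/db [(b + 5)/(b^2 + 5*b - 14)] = (b^2 + 5*b - (b + 5)*(2*b + 5) - 14)/(b^2 + 5*b - 14)^2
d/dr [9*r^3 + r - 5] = 27*r^2 + 1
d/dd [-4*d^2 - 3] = -8*d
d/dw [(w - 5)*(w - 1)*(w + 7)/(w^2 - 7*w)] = (w^4 - 14*w^3 + 30*w^2 - 70*w + 245)/(w^2*(w^2 - 14*w + 49))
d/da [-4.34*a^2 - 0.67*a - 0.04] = -8.68*a - 0.67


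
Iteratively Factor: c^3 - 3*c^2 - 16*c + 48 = (c - 4)*(c^2 + c - 12) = (c - 4)*(c + 4)*(c - 3)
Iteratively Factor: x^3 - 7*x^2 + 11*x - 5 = (x - 5)*(x^2 - 2*x + 1) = (x - 5)*(x - 1)*(x - 1)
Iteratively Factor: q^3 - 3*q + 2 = (q - 1)*(q^2 + q - 2) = (q - 1)^2*(q + 2)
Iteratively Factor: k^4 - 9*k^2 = (k)*(k^3 - 9*k) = k*(k + 3)*(k^2 - 3*k) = k*(k - 3)*(k + 3)*(k)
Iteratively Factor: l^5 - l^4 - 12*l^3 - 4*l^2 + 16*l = (l - 1)*(l^4 - 12*l^2 - 16*l) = l*(l - 1)*(l^3 - 12*l - 16) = l*(l - 1)*(l + 2)*(l^2 - 2*l - 8) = l*(l - 4)*(l - 1)*(l + 2)*(l + 2)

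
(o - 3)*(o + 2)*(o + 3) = o^3 + 2*o^2 - 9*o - 18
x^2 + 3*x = x*(x + 3)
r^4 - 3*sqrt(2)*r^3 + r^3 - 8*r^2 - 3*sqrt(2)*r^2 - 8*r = r*(r + 1)*(r - 4*sqrt(2))*(r + sqrt(2))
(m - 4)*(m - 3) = m^2 - 7*m + 12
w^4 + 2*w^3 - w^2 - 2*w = w*(w - 1)*(w + 1)*(w + 2)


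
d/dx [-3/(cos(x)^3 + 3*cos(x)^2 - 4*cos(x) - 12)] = 3*(-3*cos(x)^2 - 6*cos(x) + 4)*sin(x)/(cos(x)^3 + 3*cos(x)^2 - 4*cos(x) - 12)^2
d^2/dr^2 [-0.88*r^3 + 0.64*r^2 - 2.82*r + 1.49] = 1.28 - 5.28*r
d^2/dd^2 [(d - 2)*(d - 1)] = 2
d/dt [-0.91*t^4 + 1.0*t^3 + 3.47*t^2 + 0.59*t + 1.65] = -3.64*t^3 + 3.0*t^2 + 6.94*t + 0.59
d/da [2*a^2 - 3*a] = 4*a - 3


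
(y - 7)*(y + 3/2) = y^2 - 11*y/2 - 21/2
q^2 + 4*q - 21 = (q - 3)*(q + 7)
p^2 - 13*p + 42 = (p - 7)*(p - 6)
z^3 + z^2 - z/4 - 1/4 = (z - 1/2)*(z + 1/2)*(z + 1)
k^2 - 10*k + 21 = (k - 7)*(k - 3)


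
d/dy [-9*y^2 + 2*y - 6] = 2 - 18*y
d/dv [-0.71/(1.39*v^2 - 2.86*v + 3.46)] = (1.9738*v - 2.0306)/(1.39*v^2 - 2.86*v + 3.46)^2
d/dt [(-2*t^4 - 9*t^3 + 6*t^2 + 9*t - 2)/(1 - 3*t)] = (18*t^4 + 46*t^3 - 45*t^2 + 12*t + 3)/(9*t^2 - 6*t + 1)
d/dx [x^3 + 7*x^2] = x*(3*x + 14)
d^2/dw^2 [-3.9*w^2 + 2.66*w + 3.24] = -7.80000000000000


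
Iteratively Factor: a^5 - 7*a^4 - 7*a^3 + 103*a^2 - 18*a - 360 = (a - 5)*(a^4 - 2*a^3 - 17*a^2 + 18*a + 72) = (a - 5)*(a - 4)*(a^3 + 2*a^2 - 9*a - 18) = (a - 5)*(a - 4)*(a + 2)*(a^2 - 9) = (a - 5)*(a - 4)*(a + 2)*(a + 3)*(a - 3)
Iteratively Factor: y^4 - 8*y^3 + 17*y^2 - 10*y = (y - 5)*(y^3 - 3*y^2 + 2*y) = (y - 5)*(y - 1)*(y^2 - 2*y) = (y - 5)*(y - 2)*(y - 1)*(y)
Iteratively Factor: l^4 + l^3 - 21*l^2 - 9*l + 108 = (l + 3)*(l^3 - 2*l^2 - 15*l + 36) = (l - 3)*(l + 3)*(l^2 + l - 12) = (l - 3)*(l + 3)*(l + 4)*(l - 3)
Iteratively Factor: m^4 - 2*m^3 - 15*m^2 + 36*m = (m + 4)*(m^3 - 6*m^2 + 9*m) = (m - 3)*(m + 4)*(m^2 - 3*m) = (m - 3)^2*(m + 4)*(m)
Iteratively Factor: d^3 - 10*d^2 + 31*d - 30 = (d - 2)*(d^2 - 8*d + 15) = (d - 3)*(d - 2)*(d - 5)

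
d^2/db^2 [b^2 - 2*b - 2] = 2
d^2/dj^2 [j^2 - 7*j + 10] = 2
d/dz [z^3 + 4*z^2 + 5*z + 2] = 3*z^2 + 8*z + 5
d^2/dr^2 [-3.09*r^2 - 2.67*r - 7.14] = -6.18000000000000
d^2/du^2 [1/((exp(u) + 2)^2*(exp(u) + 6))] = (9*exp(3*u) + 74*exp(2*u) + 124*exp(u) - 168)*exp(u)/(exp(7*u) + 26*exp(6*u) + 276*exp(5*u) + 1544*exp(4*u) + 4912*exp(3*u) + 8928*exp(2*u) + 8640*exp(u) + 3456)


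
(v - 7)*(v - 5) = v^2 - 12*v + 35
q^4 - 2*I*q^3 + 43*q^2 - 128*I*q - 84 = (q - 6*I)*(q - 2*I)*(q - I)*(q + 7*I)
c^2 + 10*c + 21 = (c + 3)*(c + 7)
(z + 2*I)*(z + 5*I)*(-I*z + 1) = -I*z^3 + 8*z^2 + 17*I*z - 10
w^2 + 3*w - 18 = (w - 3)*(w + 6)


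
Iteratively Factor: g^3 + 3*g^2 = (g)*(g^2 + 3*g) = g^2*(g + 3)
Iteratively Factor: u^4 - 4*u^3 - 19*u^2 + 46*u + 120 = (u + 2)*(u^3 - 6*u^2 - 7*u + 60) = (u - 5)*(u + 2)*(u^2 - u - 12) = (u - 5)*(u - 4)*(u + 2)*(u + 3)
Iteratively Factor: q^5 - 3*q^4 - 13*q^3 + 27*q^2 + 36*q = (q + 3)*(q^4 - 6*q^3 + 5*q^2 + 12*q) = (q - 4)*(q + 3)*(q^3 - 2*q^2 - 3*q) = q*(q - 4)*(q + 3)*(q^2 - 2*q - 3) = q*(q - 4)*(q + 1)*(q + 3)*(q - 3)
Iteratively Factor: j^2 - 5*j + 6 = (j - 2)*(j - 3)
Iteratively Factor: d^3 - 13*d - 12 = (d - 4)*(d^2 + 4*d + 3) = (d - 4)*(d + 1)*(d + 3)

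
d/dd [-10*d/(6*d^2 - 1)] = 10*(6*d^2 + 1)/(6*d^2 - 1)^2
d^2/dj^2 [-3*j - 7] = 0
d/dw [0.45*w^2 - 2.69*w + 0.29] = 0.9*w - 2.69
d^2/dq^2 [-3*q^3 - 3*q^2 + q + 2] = -18*q - 6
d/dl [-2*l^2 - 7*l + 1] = -4*l - 7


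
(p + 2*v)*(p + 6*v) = p^2 + 8*p*v + 12*v^2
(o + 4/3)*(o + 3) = o^2 + 13*o/3 + 4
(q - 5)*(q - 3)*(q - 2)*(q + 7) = q^4 - 3*q^3 - 39*q^2 + 187*q - 210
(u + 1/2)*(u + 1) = u^2 + 3*u/2 + 1/2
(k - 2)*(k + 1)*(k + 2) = k^3 + k^2 - 4*k - 4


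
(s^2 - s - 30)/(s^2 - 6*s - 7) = (-s^2 + s + 30)/(-s^2 + 6*s + 7)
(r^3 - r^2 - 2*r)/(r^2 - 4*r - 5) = r*(r - 2)/(r - 5)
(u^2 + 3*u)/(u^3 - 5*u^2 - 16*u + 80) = u*(u + 3)/(u^3 - 5*u^2 - 16*u + 80)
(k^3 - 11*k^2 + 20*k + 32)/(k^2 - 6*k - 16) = (k^2 - 3*k - 4)/(k + 2)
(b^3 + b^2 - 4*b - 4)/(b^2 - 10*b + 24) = (b^3 + b^2 - 4*b - 4)/(b^2 - 10*b + 24)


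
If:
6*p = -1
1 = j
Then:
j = 1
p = -1/6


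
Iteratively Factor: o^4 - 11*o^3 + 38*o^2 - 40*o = (o - 5)*(o^3 - 6*o^2 + 8*o) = (o - 5)*(o - 2)*(o^2 - 4*o) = o*(o - 5)*(o - 2)*(o - 4)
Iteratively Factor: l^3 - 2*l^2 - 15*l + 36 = (l - 3)*(l^2 + l - 12) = (l - 3)*(l + 4)*(l - 3)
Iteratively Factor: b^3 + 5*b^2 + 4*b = (b + 1)*(b^2 + 4*b) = (b + 1)*(b + 4)*(b)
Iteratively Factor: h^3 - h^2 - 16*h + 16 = (h - 1)*(h^2 - 16) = (h - 4)*(h - 1)*(h + 4)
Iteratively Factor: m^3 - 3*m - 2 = (m + 1)*(m^2 - m - 2) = (m + 1)^2*(m - 2)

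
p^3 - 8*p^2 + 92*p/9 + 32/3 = (p - 6)*(p - 8/3)*(p + 2/3)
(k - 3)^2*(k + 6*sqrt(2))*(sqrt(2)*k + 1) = sqrt(2)*k^4 - 6*sqrt(2)*k^3 + 13*k^3 - 78*k^2 + 15*sqrt(2)*k^2 - 36*sqrt(2)*k + 117*k + 54*sqrt(2)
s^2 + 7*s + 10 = (s + 2)*(s + 5)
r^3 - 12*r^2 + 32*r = r*(r - 8)*(r - 4)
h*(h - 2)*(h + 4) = h^3 + 2*h^2 - 8*h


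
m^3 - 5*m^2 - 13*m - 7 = (m - 7)*(m + 1)^2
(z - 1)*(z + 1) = z^2 - 1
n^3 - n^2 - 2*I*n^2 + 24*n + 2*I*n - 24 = (n - 1)*(n - 6*I)*(n + 4*I)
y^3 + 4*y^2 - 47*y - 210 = (y - 7)*(y + 5)*(y + 6)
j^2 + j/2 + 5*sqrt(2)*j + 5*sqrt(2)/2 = (j + 1/2)*(j + 5*sqrt(2))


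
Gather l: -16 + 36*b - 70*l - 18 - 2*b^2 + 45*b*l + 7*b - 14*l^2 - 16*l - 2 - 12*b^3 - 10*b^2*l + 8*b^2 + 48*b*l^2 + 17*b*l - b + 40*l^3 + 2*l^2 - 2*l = -12*b^3 + 6*b^2 + 42*b + 40*l^3 + l^2*(48*b - 12) + l*(-10*b^2 + 62*b - 88) - 36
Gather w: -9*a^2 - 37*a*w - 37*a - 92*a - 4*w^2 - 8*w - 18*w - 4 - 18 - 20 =-9*a^2 - 129*a - 4*w^2 + w*(-37*a - 26) - 42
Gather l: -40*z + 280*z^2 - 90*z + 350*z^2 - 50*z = 630*z^2 - 180*z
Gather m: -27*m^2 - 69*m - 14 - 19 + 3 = -27*m^2 - 69*m - 30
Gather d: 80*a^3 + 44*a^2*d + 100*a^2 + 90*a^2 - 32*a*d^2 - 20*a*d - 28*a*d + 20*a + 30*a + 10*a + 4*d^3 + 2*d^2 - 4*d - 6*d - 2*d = 80*a^3 + 190*a^2 + 60*a + 4*d^3 + d^2*(2 - 32*a) + d*(44*a^2 - 48*a - 12)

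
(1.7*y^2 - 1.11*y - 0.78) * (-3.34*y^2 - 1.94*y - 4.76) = -5.678*y^4 + 0.4094*y^3 - 3.3334*y^2 + 6.7968*y + 3.7128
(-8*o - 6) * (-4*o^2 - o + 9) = 32*o^3 + 32*o^2 - 66*o - 54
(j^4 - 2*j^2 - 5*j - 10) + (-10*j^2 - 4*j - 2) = j^4 - 12*j^2 - 9*j - 12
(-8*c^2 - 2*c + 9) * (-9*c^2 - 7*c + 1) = 72*c^4 + 74*c^3 - 75*c^2 - 65*c + 9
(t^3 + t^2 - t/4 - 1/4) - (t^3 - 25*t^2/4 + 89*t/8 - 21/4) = 29*t^2/4 - 91*t/8 + 5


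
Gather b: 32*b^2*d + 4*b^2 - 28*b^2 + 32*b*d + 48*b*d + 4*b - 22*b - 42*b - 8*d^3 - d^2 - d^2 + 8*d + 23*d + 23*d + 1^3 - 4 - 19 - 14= b^2*(32*d - 24) + b*(80*d - 60) - 8*d^3 - 2*d^2 + 54*d - 36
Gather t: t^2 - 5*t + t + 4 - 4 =t^2 - 4*t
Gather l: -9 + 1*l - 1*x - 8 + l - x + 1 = 2*l - 2*x - 16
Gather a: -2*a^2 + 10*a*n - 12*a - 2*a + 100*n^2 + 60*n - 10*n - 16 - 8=-2*a^2 + a*(10*n - 14) + 100*n^2 + 50*n - 24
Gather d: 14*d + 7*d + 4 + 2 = 21*d + 6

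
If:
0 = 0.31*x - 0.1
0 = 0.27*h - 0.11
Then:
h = 0.41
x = 0.32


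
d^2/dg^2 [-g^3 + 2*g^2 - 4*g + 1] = 4 - 6*g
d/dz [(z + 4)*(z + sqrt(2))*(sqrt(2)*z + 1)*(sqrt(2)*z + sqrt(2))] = 8*z^3 + 9*sqrt(2)*z^2 + 30*z^2 + 20*z + 30*sqrt(2)*z + 10 + 12*sqrt(2)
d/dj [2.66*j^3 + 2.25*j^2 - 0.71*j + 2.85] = 7.98*j^2 + 4.5*j - 0.71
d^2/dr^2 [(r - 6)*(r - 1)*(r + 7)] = 6*r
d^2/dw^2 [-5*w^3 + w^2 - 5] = 2 - 30*w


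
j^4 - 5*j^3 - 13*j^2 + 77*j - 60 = (j - 5)*(j - 3)*(j - 1)*(j + 4)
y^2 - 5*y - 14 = (y - 7)*(y + 2)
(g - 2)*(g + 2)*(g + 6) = g^3 + 6*g^2 - 4*g - 24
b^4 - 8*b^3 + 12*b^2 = b^2*(b - 6)*(b - 2)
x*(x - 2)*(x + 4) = x^3 + 2*x^2 - 8*x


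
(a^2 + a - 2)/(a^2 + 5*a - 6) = (a + 2)/(a + 6)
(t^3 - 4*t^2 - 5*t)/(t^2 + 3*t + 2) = t*(t - 5)/(t + 2)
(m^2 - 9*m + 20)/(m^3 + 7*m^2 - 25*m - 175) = (m - 4)/(m^2 + 12*m + 35)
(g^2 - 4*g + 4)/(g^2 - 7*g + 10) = (g - 2)/(g - 5)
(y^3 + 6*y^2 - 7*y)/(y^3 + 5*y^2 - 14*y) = (y - 1)/(y - 2)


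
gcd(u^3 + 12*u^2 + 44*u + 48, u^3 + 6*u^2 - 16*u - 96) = u^2 + 10*u + 24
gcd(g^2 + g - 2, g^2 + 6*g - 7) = g - 1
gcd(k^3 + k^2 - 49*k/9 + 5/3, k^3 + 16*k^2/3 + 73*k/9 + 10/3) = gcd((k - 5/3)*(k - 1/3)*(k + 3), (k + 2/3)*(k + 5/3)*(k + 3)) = k + 3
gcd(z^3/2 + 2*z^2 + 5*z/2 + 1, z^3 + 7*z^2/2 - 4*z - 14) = z + 2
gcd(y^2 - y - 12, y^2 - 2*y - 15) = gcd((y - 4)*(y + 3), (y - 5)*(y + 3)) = y + 3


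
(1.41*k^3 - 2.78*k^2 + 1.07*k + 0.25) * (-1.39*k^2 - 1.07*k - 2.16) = -1.9599*k^5 + 2.3555*k^4 - 1.5583*k^3 + 4.5124*k^2 - 2.5787*k - 0.54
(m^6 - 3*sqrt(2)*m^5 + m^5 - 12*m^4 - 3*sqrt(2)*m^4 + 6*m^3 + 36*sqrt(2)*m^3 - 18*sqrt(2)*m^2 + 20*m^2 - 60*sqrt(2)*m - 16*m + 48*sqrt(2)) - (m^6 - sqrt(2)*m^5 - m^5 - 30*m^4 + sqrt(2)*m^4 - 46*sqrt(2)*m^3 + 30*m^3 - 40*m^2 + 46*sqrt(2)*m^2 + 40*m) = -2*sqrt(2)*m^5 + 2*m^5 - 4*sqrt(2)*m^4 + 18*m^4 - 24*m^3 + 82*sqrt(2)*m^3 - 64*sqrt(2)*m^2 + 60*m^2 - 60*sqrt(2)*m - 56*m + 48*sqrt(2)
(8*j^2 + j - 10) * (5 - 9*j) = -72*j^3 + 31*j^2 + 95*j - 50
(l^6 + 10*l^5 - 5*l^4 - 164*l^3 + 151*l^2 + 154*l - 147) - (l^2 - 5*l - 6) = l^6 + 10*l^5 - 5*l^4 - 164*l^3 + 150*l^2 + 159*l - 141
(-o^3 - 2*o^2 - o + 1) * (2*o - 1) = -2*o^4 - 3*o^3 + 3*o - 1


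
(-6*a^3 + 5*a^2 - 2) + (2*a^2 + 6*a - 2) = -6*a^3 + 7*a^2 + 6*a - 4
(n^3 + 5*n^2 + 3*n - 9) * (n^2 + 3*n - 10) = n^5 + 8*n^4 + 8*n^3 - 50*n^2 - 57*n + 90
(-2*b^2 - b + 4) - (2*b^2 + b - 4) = -4*b^2 - 2*b + 8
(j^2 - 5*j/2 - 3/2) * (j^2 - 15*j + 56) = j^4 - 35*j^3/2 + 92*j^2 - 235*j/2 - 84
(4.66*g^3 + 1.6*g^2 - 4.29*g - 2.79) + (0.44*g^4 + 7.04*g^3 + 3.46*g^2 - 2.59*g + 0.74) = 0.44*g^4 + 11.7*g^3 + 5.06*g^2 - 6.88*g - 2.05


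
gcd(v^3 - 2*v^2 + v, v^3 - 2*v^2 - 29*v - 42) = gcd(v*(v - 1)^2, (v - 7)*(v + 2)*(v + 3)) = 1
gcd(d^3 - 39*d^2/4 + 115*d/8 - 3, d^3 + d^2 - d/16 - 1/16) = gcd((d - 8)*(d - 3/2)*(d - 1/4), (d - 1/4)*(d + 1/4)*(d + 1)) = d - 1/4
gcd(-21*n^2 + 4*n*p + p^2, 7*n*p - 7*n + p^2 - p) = 7*n + p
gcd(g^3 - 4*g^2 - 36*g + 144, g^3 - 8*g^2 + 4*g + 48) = g^2 - 10*g + 24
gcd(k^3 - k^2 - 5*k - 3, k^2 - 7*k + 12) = k - 3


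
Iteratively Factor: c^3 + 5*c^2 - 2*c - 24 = (c + 4)*(c^2 + c - 6) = (c - 2)*(c + 4)*(c + 3)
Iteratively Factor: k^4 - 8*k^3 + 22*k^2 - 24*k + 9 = (k - 1)*(k^3 - 7*k^2 + 15*k - 9) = (k - 1)^2*(k^2 - 6*k + 9) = (k - 3)*(k - 1)^2*(k - 3)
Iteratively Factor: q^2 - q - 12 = (q + 3)*(q - 4)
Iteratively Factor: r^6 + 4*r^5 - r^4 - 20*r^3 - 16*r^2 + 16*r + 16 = (r + 2)*(r^5 + 2*r^4 - 5*r^3 - 10*r^2 + 4*r + 8) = (r - 1)*(r + 2)*(r^4 + 3*r^3 - 2*r^2 - 12*r - 8) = (r - 1)*(r + 2)^2*(r^3 + r^2 - 4*r - 4) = (r - 1)*(r + 1)*(r + 2)^2*(r^2 - 4) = (r - 1)*(r + 1)*(r + 2)^3*(r - 2)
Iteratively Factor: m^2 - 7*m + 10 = (m - 2)*(m - 5)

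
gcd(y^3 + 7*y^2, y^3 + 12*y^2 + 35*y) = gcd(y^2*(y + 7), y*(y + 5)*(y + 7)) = y^2 + 7*y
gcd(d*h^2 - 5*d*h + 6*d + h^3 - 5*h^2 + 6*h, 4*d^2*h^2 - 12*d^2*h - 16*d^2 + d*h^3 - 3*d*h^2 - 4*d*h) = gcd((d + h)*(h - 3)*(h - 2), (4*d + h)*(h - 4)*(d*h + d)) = 1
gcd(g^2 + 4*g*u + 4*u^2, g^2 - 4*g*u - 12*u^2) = g + 2*u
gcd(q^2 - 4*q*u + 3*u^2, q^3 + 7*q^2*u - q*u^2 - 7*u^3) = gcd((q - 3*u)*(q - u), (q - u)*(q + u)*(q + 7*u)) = q - u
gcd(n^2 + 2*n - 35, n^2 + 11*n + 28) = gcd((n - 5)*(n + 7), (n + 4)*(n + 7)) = n + 7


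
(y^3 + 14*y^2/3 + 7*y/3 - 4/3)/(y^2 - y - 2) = (3*y^2 + 11*y - 4)/(3*(y - 2))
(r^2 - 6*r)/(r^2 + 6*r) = (r - 6)/(r + 6)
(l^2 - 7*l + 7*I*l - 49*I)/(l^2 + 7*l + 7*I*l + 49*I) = (l - 7)/(l + 7)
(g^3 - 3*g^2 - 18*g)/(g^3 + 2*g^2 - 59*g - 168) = g*(g - 6)/(g^2 - g - 56)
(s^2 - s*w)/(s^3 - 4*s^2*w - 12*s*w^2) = (-s + w)/(-s^2 + 4*s*w + 12*w^2)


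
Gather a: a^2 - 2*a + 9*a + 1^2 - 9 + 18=a^2 + 7*a + 10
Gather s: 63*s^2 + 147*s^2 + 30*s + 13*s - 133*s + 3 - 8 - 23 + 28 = 210*s^2 - 90*s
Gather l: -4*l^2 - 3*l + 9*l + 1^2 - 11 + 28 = -4*l^2 + 6*l + 18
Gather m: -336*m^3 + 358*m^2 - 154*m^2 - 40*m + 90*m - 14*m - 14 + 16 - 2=-336*m^3 + 204*m^2 + 36*m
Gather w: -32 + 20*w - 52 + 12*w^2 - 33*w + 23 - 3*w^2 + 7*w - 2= 9*w^2 - 6*w - 63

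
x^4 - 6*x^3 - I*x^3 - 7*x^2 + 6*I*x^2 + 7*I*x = x*(x - 7)*(x + 1)*(x - I)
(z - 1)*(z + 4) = z^2 + 3*z - 4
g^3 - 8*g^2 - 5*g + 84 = (g - 7)*(g - 4)*(g + 3)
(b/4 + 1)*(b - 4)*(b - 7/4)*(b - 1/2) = b^4/4 - 9*b^3/16 - 121*b^2/32 + 9*b - 7/2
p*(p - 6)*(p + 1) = p^3 - 5*p^2 - 6*p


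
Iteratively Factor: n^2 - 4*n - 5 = (n + 1)*(n - 5)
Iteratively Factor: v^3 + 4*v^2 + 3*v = (v + 1)*(v^2 + 3*v) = v*(v + 1)*(v + 3)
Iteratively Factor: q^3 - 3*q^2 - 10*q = (q + 2)*(q^2 - 5*q) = (q - 5)*(q + 2)*(q)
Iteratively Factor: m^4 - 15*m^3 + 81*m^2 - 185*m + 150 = (m - 3)*(m^3 - 12*m^2 + 45*m - 50) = (m - 5)*(m - 3)*(m^2 - 7*m + 10) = (m - 5)*(m - 3)*(m - 2)*(m - 5)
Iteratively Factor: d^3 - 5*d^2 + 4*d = (d)*(d^2 - 5*d + 4) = d*(d - 1)*(d - 4)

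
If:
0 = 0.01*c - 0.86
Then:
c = 86.00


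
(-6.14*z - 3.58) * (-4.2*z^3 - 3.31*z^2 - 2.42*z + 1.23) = 25.788*z^4 + 35.3594*z^3 + 26.7086*z^2 + 1.1114*z - 4.4034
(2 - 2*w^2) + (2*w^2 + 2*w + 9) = 2*w + 11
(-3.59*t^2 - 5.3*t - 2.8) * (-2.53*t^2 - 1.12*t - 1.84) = 9.0827*t^4 + 17.4298*t^3 + 19.6256*t^2 + 12.888*t + 5.152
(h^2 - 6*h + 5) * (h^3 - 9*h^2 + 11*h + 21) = h^5 - 15*h^4 + 70*h^3 - 90*h^2 - 71*h + 105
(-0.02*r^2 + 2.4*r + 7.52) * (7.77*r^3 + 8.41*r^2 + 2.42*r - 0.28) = -0.1554*r^5 + 18.4798*r^4 + 78.566*r^3 + 69.0568*r^2 + 17.5264*r - 2.1056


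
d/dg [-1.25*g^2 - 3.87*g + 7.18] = -2.5*g - 3.87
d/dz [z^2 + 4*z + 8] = 2*z + 4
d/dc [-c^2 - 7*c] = -2*c - 7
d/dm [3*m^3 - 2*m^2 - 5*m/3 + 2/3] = 9*m^2 - 4*m - 5/3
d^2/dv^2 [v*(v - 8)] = 2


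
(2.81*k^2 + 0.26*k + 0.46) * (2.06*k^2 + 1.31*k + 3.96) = 5.7886*k^4 + 4.2167*k^3 + 12.4158*k^2 + 1.6322*k + 1.8216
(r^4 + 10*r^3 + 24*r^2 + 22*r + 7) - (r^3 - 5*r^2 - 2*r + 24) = r^4 + 9*r^3 + 29*r^2 + 24*r - 17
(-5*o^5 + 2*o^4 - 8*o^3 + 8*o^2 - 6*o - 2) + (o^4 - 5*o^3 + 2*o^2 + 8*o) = -5*o^5 + 3*o^4 - 13*o^3 + 10*o^2 + 2*o - 2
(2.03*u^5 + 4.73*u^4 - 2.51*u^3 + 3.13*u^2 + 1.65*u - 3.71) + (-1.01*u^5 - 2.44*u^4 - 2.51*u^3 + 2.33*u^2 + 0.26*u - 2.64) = 1.02*u^5 + 2.29*u^4 - 5.02*u^3 + 5.46*u^2 + 1.91*u - 6.35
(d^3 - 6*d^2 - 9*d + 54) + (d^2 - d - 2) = d^3 - 5*d^2 - 10*d + 52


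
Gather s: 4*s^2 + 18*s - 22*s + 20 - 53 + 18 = 4*s^2 - 4*s - 15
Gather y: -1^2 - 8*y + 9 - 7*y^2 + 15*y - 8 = -7*y^2 + 7*y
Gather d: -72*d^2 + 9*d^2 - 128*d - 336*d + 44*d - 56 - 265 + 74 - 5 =-63*d^2 - 420*d - 252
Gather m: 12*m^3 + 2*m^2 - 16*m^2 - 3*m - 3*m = 12*m^3 - 14*m^2 - 6*m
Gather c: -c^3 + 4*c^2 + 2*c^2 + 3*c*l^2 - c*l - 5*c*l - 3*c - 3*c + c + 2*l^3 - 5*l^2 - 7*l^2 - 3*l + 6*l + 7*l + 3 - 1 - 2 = -c^3 + 6*c^2 + c*(3*l^2 - 6*l - 5) + 2*l^3 - 12*l^2 + 10*l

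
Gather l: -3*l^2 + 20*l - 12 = -3*l^2 + 20*l - 12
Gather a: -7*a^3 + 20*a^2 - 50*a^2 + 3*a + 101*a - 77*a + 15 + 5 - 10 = -7*a^3 - 30*a^2 + 27*a + 10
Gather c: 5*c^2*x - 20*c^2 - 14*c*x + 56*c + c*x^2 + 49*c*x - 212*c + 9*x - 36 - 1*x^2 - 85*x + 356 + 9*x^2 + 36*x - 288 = c^2*(5*x - 20) + c*(x^2 + 35*x - 156) + 8*x^2 - 40*x + 32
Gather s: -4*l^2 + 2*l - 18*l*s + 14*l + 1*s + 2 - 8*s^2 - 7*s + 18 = -4*l^2 + 16*l - 8*s^2 + s*(-18*l - 6) + 20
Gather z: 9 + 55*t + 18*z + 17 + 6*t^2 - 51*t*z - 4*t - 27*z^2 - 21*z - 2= 6*t^2 + 51*t - 27*z^2 + z*(-51*t - 3) + 24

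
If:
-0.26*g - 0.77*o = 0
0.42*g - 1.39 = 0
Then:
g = 3.31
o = -1.12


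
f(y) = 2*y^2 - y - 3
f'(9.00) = 35.00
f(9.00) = 150.00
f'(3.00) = 11.00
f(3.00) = 12.00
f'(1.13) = 3.52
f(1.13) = -1.58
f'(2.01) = 7.04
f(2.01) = 3.07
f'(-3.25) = -14.00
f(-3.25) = 21.38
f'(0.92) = 2.68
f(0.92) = -2.23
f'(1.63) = 5.52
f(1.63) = 0.68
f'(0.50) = 1.00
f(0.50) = -3.00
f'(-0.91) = -4.64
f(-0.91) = -0.43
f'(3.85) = 14.40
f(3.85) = 22.80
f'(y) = 4*y - 1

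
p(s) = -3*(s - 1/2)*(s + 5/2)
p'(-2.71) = 10.26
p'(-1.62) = 3.72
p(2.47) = -29.37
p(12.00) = -500.25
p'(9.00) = -60.00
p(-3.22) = -8.04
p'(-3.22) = 13.32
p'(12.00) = -78.00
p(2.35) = -26.92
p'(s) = -6*s - 6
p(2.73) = -34.99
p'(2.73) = -22.38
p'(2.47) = -20.82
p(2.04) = -20.97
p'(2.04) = -18.24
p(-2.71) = -2.02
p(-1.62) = 5.60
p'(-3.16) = 12.96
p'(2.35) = -20.10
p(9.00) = -293.25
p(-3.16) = -7.25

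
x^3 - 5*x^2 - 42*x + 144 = (x - 8)*(x - 3)*(x + 6)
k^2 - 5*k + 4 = (k - 4)*(k - 1)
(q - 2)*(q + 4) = q^2 + 2*q - 8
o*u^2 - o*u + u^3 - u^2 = u*(o + u)*(u - 1)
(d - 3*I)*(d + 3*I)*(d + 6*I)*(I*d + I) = I*d^4 - 6*d^3 + I*d^3 - 6*d^2 + 9*I*d^2 - 54*d + 9*I*d - 54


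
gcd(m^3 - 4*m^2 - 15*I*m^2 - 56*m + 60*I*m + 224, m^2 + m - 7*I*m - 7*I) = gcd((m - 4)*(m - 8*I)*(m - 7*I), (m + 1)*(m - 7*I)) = m - 7*I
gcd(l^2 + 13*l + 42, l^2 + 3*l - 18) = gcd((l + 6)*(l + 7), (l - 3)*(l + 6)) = l + 6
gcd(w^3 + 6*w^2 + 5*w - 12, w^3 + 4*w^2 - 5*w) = w - 1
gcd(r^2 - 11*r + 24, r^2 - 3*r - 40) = r - 8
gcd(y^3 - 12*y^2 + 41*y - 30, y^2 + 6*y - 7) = y - 1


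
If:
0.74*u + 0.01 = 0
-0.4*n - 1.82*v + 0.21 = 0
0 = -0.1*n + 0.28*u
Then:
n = -0.04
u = -0.01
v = 0.12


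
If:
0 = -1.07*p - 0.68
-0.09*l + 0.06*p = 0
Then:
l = -0.42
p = -0.64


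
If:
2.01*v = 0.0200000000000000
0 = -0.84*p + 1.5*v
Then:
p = 0.02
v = 0.01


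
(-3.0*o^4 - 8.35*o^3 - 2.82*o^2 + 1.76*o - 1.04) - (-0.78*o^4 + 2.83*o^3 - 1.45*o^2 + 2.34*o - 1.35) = -2.22*o^4 - 11.18*o^3 - 1.37*o^2 - 0.58*o + 0.31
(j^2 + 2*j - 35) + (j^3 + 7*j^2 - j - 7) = j^3 + 8*j^2 + j - 42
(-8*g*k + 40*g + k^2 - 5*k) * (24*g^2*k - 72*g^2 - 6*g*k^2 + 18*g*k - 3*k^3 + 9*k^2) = -192*g^3*k^2 + 1536*g^3*k - 2880*g^3 + 72*g^2*k^3 - 576*g^2*k^2 + 1080*g^2*k + 18*g*k^4 - 144*g*k^3 + 270*g*k^2 - 3*k^5 + 24*k^4 - 45*k^3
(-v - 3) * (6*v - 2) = -6*v^2 - 16*v + 6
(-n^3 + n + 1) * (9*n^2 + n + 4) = -9*n^5 - n^4 + 5*n^3 + 10*n^2 + 5*n + 4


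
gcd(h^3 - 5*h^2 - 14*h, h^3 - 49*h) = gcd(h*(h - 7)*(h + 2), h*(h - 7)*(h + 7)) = h^2 - 7*h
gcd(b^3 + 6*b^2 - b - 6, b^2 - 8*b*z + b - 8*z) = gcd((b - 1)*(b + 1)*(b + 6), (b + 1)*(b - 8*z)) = b + 1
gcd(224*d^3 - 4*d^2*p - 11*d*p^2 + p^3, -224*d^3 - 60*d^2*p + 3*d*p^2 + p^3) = -32*d^2 - 4*d*p + p^2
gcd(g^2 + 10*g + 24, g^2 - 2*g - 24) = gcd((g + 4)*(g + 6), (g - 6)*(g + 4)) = g + 4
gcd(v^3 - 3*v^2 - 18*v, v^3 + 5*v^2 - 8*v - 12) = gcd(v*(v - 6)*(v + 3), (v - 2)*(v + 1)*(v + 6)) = 1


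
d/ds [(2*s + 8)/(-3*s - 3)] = 2/(s^2 + 2*s + 1)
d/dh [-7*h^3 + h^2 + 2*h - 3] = -21*h^2 + 2*h + 2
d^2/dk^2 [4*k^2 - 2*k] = 8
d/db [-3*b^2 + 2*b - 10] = 2 - 6*b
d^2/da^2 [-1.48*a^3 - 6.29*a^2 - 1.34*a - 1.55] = -8.88*a - 12.58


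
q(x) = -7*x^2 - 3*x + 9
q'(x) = -14*x - 3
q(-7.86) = -399.88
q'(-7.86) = 107.04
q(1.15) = -3.71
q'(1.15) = -19.10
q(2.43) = -39.62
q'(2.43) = -37.02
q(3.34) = -79.11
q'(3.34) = -49.76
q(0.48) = 5.95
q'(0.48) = -9.72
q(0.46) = 6.14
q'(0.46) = -9.44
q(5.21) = -196.64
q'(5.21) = -75.94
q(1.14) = -3.52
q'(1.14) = -18.96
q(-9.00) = -531.00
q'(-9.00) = 123.00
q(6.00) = -261.00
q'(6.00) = -87.00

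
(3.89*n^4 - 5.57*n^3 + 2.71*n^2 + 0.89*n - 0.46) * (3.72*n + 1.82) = 14.4708*n^5 - 13.6406*n^4 - 0.0562000000000005*n^3 + 8.243*n^2 - 0.0913999999999999*n - 0.8372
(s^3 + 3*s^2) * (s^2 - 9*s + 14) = s^5 - 6*s^4 - 13*s^3 + 42*s^2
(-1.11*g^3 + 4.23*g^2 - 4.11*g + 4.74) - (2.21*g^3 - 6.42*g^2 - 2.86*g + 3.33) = -3.32*g^3 + 10.65*g^2 - 1.25*g + 1.41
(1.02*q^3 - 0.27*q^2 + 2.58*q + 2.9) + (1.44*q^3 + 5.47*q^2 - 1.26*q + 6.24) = 2.46*q^3 + 5.2*q^2 + 1.32*q + 9.14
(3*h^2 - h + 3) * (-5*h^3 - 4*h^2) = -15*h^5 - 7*h^4 - 11*h^3 - 12*h^2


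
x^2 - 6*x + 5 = (x - 5)*(x - 1)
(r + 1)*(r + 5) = r^2 + 6*r + 5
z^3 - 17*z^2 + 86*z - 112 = (z - 8)*(z - 7)*(z - 2)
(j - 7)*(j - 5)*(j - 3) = j^3 - 15*j^2 + 71*j - 105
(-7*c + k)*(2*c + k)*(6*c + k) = -84*c^3 - 44*c^2*k + c*k^2 + k^3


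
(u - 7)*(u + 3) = u^2 - 4*u - 21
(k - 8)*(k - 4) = k^2 - 12*k + 32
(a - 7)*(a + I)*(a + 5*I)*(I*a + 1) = I*a^4 - 5*a^3 - 7*I*a^3 + 35*a^2 + I*a^2 - 5*a - 7*I*a + 35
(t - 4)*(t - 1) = t^2 - 5*t + 4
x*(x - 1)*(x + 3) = x^3 + 2*x^2 - 3*x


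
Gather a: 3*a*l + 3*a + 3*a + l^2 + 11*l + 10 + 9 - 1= a*(3*l + 6) + l^2 + 11*l + 18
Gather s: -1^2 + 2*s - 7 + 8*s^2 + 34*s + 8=8*s^2 + 36*s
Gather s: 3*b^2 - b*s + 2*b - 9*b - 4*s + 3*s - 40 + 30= 3*b^2 - 7*b + s*(-b - 1) - 10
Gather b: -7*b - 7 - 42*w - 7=-7*b - 42*w - 14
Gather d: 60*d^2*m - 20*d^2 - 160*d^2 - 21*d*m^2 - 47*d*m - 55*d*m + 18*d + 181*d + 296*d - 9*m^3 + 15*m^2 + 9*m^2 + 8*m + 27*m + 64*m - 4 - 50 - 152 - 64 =d^2*(60*m - 180) + d*(-21*m^2 - 102*m + 495) - 9*m^3 + 24*m^2 + 99*m - 270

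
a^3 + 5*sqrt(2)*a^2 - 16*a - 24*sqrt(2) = (a - 2*sqrt(2))*(a + sqrt(2))*(a + 6*sqrt(2))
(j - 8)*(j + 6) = j^2 - 2*j - 48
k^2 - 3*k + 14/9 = (k - 7/3)*(k - 2/3)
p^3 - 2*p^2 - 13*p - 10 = (p - 5)*(p + 1)*(p + 2)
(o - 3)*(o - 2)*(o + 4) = o^3 - o^2 - 14*o + 24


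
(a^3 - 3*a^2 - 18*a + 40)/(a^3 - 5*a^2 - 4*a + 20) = (a + 4)/(a + 2)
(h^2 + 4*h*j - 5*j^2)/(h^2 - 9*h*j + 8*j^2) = (h + 5*j)/(h - 8*j)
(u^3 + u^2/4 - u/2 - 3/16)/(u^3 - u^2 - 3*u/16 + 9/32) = 2*(2*u + 1)/(4*u - 3)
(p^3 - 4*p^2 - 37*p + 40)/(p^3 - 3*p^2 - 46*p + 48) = (p + 5)/(p + 6)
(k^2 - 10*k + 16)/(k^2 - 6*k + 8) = (k - 8)/(k - 4)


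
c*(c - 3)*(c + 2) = c^3 - c^2 - 6*c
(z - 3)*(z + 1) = z^2 - 2*z - 3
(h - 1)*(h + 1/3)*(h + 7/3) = h^3 + 5*h^2/3 - 17*h/9 - 7/9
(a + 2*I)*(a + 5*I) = a^2 + 7*I*a - 10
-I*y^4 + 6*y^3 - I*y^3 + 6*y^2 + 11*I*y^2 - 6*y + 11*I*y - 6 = (y + I)*(y + 2*I)*(y + 3*I)*(-I*y - I)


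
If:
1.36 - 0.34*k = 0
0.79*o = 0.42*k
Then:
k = 4.00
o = 2.13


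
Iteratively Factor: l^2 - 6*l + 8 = (l - 2)*(l - 4)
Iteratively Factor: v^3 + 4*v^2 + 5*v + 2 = (v + 1)*(v^2 + 3*v + 2) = (v + 1)^2*(v + 2)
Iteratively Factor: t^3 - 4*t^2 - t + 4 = (t - 1)*(t^2 - 3*t - 4) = (t - 4)*(t - 1)*(t + 1)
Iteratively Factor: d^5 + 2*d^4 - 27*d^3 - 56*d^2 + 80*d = (d + 4)*(d^4 - 2*d^3 - 19*d^2 + 20*d) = (d - 5)*(d + 4)*(d^3 + 3*d^2 - 4*d) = d*(d - 5)*(d + 4)*(d^2 + 3*d - 4) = d*(d - 5)*(d + 4)^2*(d - 1)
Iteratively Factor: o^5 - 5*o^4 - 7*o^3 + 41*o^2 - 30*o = (o - 1)*(o^4 - 4*o^3 - 11*o^2 + 30*o) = o*(o - 1)*(o^3 - 4*o^2 - 11*o + 30) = o*(o - 1)*(o + 3)*(o^2 - 7*o + 10) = o*(o - 5)*(o - 1)*(o + 3)*(o - 2)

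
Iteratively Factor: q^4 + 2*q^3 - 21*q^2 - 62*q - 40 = (q + 1)*(q^3 + q^2 - 22*q - 40) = (q - 5)*(q + 1)*(q^2 + 6*q + 8) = (q - 5)*(q + 1)*(q + 4)*(q + 2)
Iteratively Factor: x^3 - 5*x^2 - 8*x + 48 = (x + 3)*(x^2 - 8*x + 16) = (x - 4)*(x + 3)*(x - 4)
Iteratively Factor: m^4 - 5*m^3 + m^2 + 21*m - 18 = (m - 3)*(m^3 - 2*m^2 - 5*m + 6) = (m - 3)^2*(m^2 + m - 2) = (m - 3)^2*(m + 2)*(m - 1)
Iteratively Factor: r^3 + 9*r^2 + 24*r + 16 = (r + 1)*(r^2 + 8*r + 16) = (r + 1)*(r + 4)*(r + 4)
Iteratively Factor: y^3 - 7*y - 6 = (y + 2)*(y^2 - 2*y - 3) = (y - 3)*(y + 2)*(y + 1)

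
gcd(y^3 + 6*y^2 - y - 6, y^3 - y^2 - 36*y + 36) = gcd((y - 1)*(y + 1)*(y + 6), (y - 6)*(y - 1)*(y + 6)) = y^2 + 5*y - 6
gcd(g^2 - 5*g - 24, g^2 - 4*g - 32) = g - 8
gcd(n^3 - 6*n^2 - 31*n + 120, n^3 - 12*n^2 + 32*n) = n - 8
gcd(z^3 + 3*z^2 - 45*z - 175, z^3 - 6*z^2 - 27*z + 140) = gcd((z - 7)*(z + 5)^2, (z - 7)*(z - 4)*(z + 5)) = z^2 - 2*z - 35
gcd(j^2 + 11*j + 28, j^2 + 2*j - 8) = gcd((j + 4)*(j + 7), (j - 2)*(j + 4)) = j + 4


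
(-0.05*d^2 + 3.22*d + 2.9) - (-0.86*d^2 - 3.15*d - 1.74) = 0.81*d^2 + 6.37*d + 4.64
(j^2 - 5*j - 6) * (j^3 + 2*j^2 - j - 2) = j^5 - 3*j^4 - 17*j^3 - 9*j^2 + 16*j + 12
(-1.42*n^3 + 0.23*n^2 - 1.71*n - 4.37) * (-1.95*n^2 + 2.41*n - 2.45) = 2.769*n^5 - 3.8707*n^4 + 7.3678*n^3 + 3.8369*n^2 - 6.3422*n + 10.7065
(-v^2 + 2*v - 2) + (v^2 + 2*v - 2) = 4*v - 4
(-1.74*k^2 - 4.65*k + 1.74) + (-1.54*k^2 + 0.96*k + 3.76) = -3.28*k^2 - 3.69*k + 5.5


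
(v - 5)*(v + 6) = v^2 + v - 30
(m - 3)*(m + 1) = m^2 - 2*m - 3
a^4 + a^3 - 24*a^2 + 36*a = a*(a - 3)*(a - 2)*(a + 6)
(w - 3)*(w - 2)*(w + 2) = w^3 - 3*w^2 - 4*w + 12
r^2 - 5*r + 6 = (r - 3)*(r - 2)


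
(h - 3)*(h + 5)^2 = h^3 + 7*h^2 - 5*h - 75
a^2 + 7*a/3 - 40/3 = (a - 8/3)*(a + 5)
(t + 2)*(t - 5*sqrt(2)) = t^2 - 5*sqrt(2)*t + 2*t - 10*sqrt(2)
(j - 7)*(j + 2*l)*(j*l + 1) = j^3*l + 2*j^2*l^2 - 7*j^2*l + j^2 - 14*j*l^2 + 2*j*l - 7*j - 14*l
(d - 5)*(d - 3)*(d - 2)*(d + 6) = d^4 - 4*d^3 - 29*d^2 + 156*d - 180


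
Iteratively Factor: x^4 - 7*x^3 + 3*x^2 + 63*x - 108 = (x - 3)*(x^3 - 4*x^2 - 9*x + 36) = (x - 4)*(x - 3)*(x^2 - 9) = (x - 4)*(x - 3)^2*(x + 3)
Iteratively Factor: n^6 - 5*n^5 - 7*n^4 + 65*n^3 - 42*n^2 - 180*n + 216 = (n - 2)*(n^5 - 3*n^4 - 13*n^3 + 39*n^2 + 36*n - 108) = (n - 2)*(n + 3)*(n^4 - 6*n^3 + 5*n^2 + 24*n - 36) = (n - 3)*(n - 2)*(n + 3)*(n^3 - 3*n^2 - 4*n + 12) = (n - 3)*(n - 2)*(n + 2)*(n + 3)*(n^2 - 5*n + 6) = (n - 3)^2*(n - 2)*(n + 2)*(n + 3)*(n - 2)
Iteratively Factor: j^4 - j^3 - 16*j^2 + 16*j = (j - 1)*(j^3 - 16*j) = (j - 1)*(j + 4)*(j^2 - 4*j) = j*(j - 1)*(j + 4)*(j - 4)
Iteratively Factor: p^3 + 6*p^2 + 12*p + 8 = (p + 2)*(p^2 + 4*p + 4) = (p + 2)^2*(p + 2)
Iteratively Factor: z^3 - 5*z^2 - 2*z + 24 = (z - 3)*(z^2 - 2*z - 8) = (z - 4)*(z - 3)*(z + 2)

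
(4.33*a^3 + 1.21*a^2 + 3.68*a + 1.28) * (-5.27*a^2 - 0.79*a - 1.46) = -22.8191*a^5 - 9.7974*a^4 - 26.6713*a^3 - 11.4194*a^2 - 6.384*a - 1.8688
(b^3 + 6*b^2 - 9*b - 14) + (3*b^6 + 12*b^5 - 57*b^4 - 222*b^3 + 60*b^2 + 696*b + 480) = 3*b^6 + 12*b^5 - 57*b^4 - 221*b^3 + 66*b^2 + 687*b + 466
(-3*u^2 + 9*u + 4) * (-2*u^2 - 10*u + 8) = 6*u^4 + 12*u^3 - 122*u^2 + 32*u + 32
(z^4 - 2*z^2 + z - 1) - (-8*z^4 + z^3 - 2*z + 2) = 9*z^4 - z^3 - 2*z^2 + 3*z - 3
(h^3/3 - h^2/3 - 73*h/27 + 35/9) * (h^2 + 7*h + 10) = h^5/3 + 2*h^4 - 46*h^3/27 - 496*h^2/27 + 5*h/27 + 350/9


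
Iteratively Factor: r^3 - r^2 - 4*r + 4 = (r + 2)*(r^2 - 3*r + 2) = (r - 1)*(r + 2)*(r - 2)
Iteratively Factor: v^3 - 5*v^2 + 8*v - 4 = (v - 2)*(v^2 - 3*v + 2) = (v - 2)^2*(v - 1)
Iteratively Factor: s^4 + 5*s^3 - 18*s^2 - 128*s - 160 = (s + 2)*(s^3 + 3*s^2 - 24*s - 80) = (s + 2)*(s + 4)*(s^2 - s - 20) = (s + 2)*(s + 4)^2*(s - 5)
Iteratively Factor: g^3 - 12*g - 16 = (g - 4)*(g^2 + 4*g + 4) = (g - 4)*(g + 2)*(g + 2)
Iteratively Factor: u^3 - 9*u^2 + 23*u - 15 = (u - 5)*(u^2 - 4*u + 3) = (u - 5)*(u - 3)*(u - 1)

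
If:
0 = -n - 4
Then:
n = -4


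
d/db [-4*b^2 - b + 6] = -8*b - 1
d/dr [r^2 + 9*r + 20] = 2*r + 9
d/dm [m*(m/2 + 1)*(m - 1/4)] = 3*m^2/2 + 7*m/4 - 1/4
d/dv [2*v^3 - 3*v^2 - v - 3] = 6*v^2 - 6*v - 1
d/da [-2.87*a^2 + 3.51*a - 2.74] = 3.51 - 5.74*a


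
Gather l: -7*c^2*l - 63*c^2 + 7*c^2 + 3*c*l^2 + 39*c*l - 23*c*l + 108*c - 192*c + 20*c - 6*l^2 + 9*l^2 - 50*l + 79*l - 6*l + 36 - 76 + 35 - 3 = -56*c^2 - 64*c + l^2*(3*c + 3) + l*(-7*c^2 + 16*c + 23) - 8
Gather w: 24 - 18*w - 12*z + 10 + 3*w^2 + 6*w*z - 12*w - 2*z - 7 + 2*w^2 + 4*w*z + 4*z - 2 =5*w^2 + w*(10*z - 30) - 10*z + 25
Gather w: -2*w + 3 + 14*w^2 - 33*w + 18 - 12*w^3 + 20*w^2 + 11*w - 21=-12*w^3 + 34*w^2 - 24*w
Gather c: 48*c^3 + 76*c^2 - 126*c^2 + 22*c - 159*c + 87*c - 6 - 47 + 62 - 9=48*c^3 - 50*c^2 - 50*c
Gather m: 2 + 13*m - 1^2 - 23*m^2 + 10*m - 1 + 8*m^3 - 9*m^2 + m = 8*m^3 - 32*m^2 + 24*m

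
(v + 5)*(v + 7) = v^2 + 12*v + 35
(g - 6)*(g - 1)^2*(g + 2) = g^4 - 6*g^3 - 3*g^2 + 20*g - 12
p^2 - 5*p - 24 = (p - 8)*(p + 3)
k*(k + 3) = k^2 + 3*k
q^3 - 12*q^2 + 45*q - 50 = (q - 5)^2*(q - 2)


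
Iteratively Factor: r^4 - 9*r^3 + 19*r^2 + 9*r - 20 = (r - 5)*(r^3 - 4*r^2 - r + 4) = (r - 5)*(r - 1)*(r^2 - 3*r - 4) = (r - 5)*(r - 4)*(r - 1)*(r + 1)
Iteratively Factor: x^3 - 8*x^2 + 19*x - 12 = (x - 4)*(x^2 - 4*x + 3) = (x - 4)*(x - 3)*(x - 1)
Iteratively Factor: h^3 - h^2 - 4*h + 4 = (h + 2)*(h^2 - 3*h + 2) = (h - 1)*(h + 2)*(h - 2)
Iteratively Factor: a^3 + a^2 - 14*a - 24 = (a - 4)*(a^2 + 5*a + 6) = (a - 4)*(a + 3)*(a + 2)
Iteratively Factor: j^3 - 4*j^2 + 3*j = (j - 1)*(j^2 - 3*j) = j*(j - 1)*(j - 3)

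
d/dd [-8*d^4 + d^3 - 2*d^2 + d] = -32*d^3 + 3*d^2 - 4*d + 1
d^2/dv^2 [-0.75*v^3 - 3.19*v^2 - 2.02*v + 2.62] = -4.5*v - 6.38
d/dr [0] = 0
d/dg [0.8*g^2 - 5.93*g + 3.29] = 1.6*g - 5.93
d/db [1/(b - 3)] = -1/(b - 3)^2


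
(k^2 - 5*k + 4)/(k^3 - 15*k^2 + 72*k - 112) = (k - 1)/(k^2 - 11*k + 28)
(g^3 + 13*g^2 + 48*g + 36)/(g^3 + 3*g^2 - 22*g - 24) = (g + 6)/(g - 4)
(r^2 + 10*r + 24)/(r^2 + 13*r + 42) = (r + 4)/(r + 7)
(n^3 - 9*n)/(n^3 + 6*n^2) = (n^2 - 9)/(n*(n + 6))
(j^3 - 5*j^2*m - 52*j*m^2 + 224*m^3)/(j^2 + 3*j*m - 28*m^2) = j - 8*m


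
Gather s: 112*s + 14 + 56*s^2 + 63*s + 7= 56*s^2 + 175*s + 21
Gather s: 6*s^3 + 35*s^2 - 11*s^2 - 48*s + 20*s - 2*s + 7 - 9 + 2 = 6*s^3 + 24*s^2 - 30*s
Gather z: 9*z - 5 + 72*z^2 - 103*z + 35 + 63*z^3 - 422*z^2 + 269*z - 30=63*z^3 - 350*z^2 + 175*z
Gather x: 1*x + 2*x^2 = 2*x^2 + x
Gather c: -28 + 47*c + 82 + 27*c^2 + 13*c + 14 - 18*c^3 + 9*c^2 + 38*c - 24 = -18*c^3 + 36*c^2 + 98*c + 44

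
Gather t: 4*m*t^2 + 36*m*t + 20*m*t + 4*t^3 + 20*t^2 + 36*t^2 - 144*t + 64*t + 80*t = 56*m*t + 4*t^3 + t^2*(4*m + 56)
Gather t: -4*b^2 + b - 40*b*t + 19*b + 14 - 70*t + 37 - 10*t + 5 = -4*b^2 + 20*b + t*(-40*b - 80) + 56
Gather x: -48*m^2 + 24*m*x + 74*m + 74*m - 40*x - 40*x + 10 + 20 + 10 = -48*m^2 + 148*m + x*(24*m - 80) + 40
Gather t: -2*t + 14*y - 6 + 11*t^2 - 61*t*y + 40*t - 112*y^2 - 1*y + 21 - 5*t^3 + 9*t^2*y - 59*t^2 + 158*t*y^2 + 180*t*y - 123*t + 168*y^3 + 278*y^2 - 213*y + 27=-5*t^3 + t^2*(9*y - 48) + t*(158*y^2 + 119*y - 85) + 168*y^3 + 166*y^2 - 200*y + 42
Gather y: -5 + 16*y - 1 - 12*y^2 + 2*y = -12*y^2 + 18*y - 6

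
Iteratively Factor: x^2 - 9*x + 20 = (x - 5)*(x - 4)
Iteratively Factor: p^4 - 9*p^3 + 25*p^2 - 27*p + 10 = (p - 1)*(p^3 - 8*p^2 + 17*p - 10) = (p - 1)^2*(p^2 - 7*p + 10) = (p - 5)*(p - 1)^2*(p - 2)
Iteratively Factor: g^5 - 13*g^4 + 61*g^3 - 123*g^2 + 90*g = (g)*(g^4 - 13*g^3 + 61*g^2 - 123*g + 90) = g*(g - 3)*(g^3 - 10*g^2 + 31*g - 30) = g*(g - 5)*(g - 3)*(g^2 - 5*g + 6) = g*(g - 5)*(g - 3)*(g - 2)*(g - 3)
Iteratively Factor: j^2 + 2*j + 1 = (j + 1)*(j + 1)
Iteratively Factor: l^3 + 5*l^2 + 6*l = (l + 3)*(l^2 + 2*l) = l*(l + 3)*(l + 2)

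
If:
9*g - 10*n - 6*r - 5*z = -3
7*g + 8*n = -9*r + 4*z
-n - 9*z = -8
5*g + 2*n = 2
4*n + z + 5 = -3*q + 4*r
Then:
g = 412/1253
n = 223/1253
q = -25154/11277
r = -104/3759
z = 1089/1253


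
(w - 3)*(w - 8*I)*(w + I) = w^3 - 3*w^2 - 7*I*w^2 + 8*w + 21*I*w - 24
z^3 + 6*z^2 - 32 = (z - 2)*(z + 4)^2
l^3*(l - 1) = l^4 - l^3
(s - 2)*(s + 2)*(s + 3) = s^3 + 3*s^2 - 4*s - 12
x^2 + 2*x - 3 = (x - 1)*(x + 3)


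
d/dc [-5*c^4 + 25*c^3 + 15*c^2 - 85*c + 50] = -20*c^3 + 75*c^2 + 30*c - 85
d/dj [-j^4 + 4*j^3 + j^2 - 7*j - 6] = -4*j^3 + 12*j^2 + 2*j - 7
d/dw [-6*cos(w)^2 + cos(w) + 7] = (12*cos(w) - 1)*sin(w)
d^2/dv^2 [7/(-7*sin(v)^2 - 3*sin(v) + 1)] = 7*(196*sin(v)^4 + 63*sin(v)^3 - 257*sin(v)^2 - 123*sin(v) - 32)/(7*sin(v)^2 + 3*sin(v) - 1)^3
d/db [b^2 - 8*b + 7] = 2*b - 8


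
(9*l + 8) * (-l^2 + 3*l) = -9*l^3 + 19*l^2 + 24*l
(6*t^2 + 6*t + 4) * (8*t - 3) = 48*t^3 + 30*t^2 + 14*t - 12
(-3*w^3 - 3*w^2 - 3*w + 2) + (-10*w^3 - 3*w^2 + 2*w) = -13*w^3 - 6*w^2 - w + 2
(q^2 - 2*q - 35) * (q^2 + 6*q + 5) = q^4 + 4*q^3 - 42*q^2 - 220*q - 175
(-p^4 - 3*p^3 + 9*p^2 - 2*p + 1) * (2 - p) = p^5 + p^4 - 15*p^3 + 20*p^2 - 5*p + 2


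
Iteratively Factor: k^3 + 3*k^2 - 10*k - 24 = (k + 4)*(k^2 - k - 6) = (k - 3)*(k + 4)*(k + 2)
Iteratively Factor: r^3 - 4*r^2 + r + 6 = (r - 3)*(r^2 - r - 2) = (r - 3)*(r - 2)*(r + 1)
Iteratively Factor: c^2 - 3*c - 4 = (c - 4)*(c + 1)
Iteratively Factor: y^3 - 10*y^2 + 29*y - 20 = (y - 1)*(y^2 - 9*y + 20) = (y - 5)*(y - 1)*(y - 4)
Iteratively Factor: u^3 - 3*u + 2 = (u - 1)*(u^2 + u - 2) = (u - 1)^2*(u + 2)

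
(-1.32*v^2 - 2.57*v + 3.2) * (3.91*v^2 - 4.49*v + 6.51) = -5.1612*v^4 - 4.1219*v^3 + 15.4581*v^2 - 31.0987*v + 20.832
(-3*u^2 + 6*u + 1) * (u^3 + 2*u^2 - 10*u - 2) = -3*u^5 + 43*u^3 - 52*u^2 - 22*u - 2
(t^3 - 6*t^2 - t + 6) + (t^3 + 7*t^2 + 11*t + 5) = 2*t^3 + t^2 + 10*t + 11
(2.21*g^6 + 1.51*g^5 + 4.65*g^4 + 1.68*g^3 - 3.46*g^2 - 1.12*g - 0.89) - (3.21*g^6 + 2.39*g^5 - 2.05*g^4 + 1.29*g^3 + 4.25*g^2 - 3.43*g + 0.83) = -1.0*g^6 - 0.88*g^5 + 6.7*g^4 + 0.39*g^3 - 7.71*g^2 + 2.31*g - 1.72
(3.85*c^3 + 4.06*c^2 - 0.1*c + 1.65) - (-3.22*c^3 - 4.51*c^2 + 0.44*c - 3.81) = 7.07*c^3 + 8.57*c^2 - 0.54*c + 5.46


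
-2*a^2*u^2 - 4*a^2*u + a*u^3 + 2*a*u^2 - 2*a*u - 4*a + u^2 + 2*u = (-2*a + u)*(u + 2)*(a*u + 1)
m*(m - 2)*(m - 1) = m^3 - 3*m^2 + 2*m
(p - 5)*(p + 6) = p^2 + p - 30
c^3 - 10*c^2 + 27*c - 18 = (c - 6)*(c - 3)*(c - 1)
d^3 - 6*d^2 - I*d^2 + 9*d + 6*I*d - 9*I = (d - 3)^2*(d - I)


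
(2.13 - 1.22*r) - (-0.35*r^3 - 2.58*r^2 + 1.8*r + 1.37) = 0.35*r^3 + 2.58*r^2 - 3.02*r + 0.76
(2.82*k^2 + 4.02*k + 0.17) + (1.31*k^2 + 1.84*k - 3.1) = 4.13*k^2 + 5.86*k - 2.93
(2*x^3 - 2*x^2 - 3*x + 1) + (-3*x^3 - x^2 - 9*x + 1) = -x^3 - 3*x^2 - 12*x + 2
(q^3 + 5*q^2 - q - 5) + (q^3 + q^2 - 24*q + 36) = 2*q^3 + 6*q^2 - 25*q + 31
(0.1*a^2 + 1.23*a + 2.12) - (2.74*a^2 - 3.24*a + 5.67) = -2.64*a^2 + 4.47*a - 3.55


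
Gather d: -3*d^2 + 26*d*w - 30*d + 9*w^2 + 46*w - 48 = -3*d^2 + d*(26*w - 30) + 9*w^2 + 46*w - 48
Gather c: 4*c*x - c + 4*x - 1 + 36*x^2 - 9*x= c*(4*x - 1) + 36*x^2 - 5*x - 1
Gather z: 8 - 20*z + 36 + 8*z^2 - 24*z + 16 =8*z^2 - 44*z + 60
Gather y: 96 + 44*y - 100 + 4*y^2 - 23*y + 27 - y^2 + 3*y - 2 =3*y^2 + 24*y + 21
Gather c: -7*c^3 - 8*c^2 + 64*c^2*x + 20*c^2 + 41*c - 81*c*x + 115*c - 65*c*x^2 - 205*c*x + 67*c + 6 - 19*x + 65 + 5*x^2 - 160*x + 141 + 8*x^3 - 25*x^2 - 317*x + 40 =-7*c^3 + c^2*(64*x + 12) + c*(-65*x^2 - 286*x + 223) + 8*x^3 - 20*x^2 - 496*x + 252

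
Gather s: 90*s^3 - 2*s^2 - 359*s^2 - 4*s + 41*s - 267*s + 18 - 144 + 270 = 90*s^3 - 361*s^2 - 230*s + 144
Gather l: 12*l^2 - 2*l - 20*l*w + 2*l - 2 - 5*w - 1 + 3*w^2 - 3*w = 12*l^2 - 20*l*w + 3*w^2 - 8*w - 3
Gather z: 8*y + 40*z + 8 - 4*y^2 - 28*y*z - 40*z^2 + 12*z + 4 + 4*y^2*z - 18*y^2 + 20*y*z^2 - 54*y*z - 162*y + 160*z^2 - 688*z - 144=-22*y^2 - 154*y + z^2*(20*y + 120) + z*(4*y^2 - 82*y - 636) - 132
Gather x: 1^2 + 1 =2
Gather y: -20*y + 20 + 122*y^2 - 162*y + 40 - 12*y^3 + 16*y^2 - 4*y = -12*y^3 + 138*y^2 - 186*y + 60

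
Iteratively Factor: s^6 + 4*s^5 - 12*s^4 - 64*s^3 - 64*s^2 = (s)*(s^5 + 4*s^4 - 12*s^3 - 64*s^2 - 64*s) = s*(s + 2)*(s^4 + 2*s^3 - 16*s^2 - 32*s) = s*(s + 2)^2*(s^3 - 16*s) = s*(s - 4)*(s + 2)^2*(s^2 + 4*s) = s*(s - 4)*(s + 2)^2*(s + 4)*(s)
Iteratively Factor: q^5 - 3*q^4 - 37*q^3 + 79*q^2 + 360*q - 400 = (q - 1)*(q^4 - 2*q^3 - 39*q^2 + 40*q + 400) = (q - 1)*(q + 4)*(q^3 - 6*q^2 - 15*q + 100) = (q - 5)*(q - 1)*(q + 4)*(q^2 - q - 20) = (q - 5)*(q - 1)*(q + 4)^2*(q - 5)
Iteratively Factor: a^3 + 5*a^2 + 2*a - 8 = (a + 4)*(a^2 + a - 2) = (a - 1)*(a + 4)*(a + 2)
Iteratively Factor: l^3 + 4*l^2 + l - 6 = (l - 1)*(l^2 + 5*l + 6) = (l - 1)*(l + 3)*(l + 2)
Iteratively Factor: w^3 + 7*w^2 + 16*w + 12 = (w + 2)*(w^2 + 5*w + 6) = (w + 2)*(w + 3)*(w + 2)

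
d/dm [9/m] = -9/m^2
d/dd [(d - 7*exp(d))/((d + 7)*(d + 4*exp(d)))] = ((1 - 7*exp(d))*(d + 7)*(d + 4*exp(d)) + (-d + 7*exp(d))*(d + 4*exp(d)) - (d + 7)*(d - 7*exp(d))*(4*exp(d) + 1))/((d + 7)^2*(d + 4*exp(d))^2)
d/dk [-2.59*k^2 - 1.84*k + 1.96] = -5.18*k - 1.84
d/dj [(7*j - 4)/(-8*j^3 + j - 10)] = (-56*j^3 + 7*j + (7*j - 4)*(24*j^2 - 1) - 70)/(8*j^3 - j + 10)^2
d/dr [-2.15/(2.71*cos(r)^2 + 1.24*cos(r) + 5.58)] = -(11.653*cos(r) + 2.666)*sin(r)/(2.71*cos(r)^2 + 1.24*cos(r) + 5.58)^2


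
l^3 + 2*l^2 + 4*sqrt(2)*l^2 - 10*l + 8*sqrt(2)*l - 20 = (l + 2)*(l - sqrt(2))*(l + 5*sqrt(2))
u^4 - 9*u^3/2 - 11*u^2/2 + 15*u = u*(u - 5)*(u - 3/2)*(u + 2)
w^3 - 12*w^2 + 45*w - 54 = (w - 6)*(w - 3)^2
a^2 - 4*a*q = a*(a - 4*q)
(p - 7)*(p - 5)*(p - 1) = p^3 - 13*p^2 + 47*p - 35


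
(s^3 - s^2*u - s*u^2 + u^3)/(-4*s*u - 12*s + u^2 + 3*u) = (-s^3 + s^2*u + s*u^2 - u^3)/(4*s*u + 12*s - u^2 - 3*u)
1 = 1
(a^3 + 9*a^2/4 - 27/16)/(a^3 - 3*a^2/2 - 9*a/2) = (8*a^2 + 6*a - 9)/(8*a*(a - 3))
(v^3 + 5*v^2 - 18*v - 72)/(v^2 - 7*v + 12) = (v^2 + 9*v + 18)/(v - 3)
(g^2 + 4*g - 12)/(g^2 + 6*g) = (g - 2)/g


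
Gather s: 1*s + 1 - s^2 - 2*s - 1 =-s^2 - s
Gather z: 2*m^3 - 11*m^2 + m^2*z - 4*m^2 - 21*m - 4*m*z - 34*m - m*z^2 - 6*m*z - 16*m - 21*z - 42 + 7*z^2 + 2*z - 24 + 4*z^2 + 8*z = 2*m^3 - 15*m^2 - 71*m + z^2*(11 - m) + z*(m^2 - 10*m - 11) - 66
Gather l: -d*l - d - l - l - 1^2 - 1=-d + l*(-d - 2) - 2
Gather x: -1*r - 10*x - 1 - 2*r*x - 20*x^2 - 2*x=-r - 20*x^2 + x*(-2*r - 12) - 1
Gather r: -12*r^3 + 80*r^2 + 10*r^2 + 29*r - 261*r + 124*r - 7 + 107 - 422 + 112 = -12*r^3 + 90*r^2 - 108*r - 210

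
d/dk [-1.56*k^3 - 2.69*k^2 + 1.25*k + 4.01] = -4.68*k^2 - 5.38*k + 1.25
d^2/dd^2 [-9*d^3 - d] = -54*d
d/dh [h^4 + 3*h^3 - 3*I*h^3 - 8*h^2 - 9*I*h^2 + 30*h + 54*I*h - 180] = 4*h^3 + h^2*(9 - 9*I) + h*(-16 - 18*I) + 30 + 54*I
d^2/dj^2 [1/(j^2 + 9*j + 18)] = 2*(-j^2 - 9*j + (2*j + 9)^2 - 18)/(j^2 + 9*j + 18)^3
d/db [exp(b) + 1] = exp(b)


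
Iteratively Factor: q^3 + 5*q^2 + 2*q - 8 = (q + 2)*(q^2 + 3*q - 4) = (q + 2)*(q + 4)*(q - 1)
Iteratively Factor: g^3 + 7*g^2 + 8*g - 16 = (g - 1)*(g^2 + 8*g + 16) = (g - 1)*(g + 4)*(g + 4)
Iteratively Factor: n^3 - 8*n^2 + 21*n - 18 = (n - 3)*(n^2 - 5*n + 6) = (n - 3)*(n - 2)*(n - 3)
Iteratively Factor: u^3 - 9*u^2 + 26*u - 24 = (u - 4)*(u^2 - 5*u + 6) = (u - 4)*(u - 3)*(u - 2)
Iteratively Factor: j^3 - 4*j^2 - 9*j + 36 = (j - 4)*(j^2 - 9) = (j - 4)*(j + 3)*(j - 3)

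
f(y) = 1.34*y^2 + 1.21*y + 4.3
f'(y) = 2.68*y + 1.21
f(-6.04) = 45.88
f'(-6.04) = -14.98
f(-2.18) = 8.03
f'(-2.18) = -4.63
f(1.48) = 9.03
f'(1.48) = 5.18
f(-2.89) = 11.99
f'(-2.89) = -6.54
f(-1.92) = 6.92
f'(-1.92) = -3.94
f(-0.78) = 4.17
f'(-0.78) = -0.88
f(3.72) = 27.34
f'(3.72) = 11.18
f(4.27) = 33.90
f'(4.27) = 12.65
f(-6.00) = 45.28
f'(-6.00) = -14.87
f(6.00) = 59.80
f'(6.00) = 17.29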